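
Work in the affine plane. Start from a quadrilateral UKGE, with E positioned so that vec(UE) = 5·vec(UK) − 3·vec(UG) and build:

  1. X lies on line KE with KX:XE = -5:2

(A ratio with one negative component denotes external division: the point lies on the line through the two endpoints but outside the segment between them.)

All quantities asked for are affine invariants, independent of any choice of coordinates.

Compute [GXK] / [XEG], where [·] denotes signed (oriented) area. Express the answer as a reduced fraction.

Work in coordinates with U = (0, 0), K = (1, 0), G = (0, 1), E = (5, -3).
1. X lies on line KE with KX:XE = -5:2 ⇒ X = (23/3, -5)
2·[GXK] = -5/3, 2·[XEG] = -2/3
[GXK]:[XEG] = -5/3:-2/3 = 5/2

[GXK]:[XEG] = 5/2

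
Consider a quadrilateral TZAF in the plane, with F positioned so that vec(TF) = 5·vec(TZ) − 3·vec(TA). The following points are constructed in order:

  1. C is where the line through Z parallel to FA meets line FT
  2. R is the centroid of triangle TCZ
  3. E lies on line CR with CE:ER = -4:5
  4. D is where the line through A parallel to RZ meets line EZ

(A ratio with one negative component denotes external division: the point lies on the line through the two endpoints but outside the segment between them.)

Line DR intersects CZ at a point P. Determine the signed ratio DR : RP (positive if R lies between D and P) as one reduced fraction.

Choose coordinates T = (0, 0), Z = (1, 0), A = (0, 1), F = (5, -3).
1. C is where the line through Z parallel to FA meets line FT ⇒ C = (4, -12/5)
2. R is the centroid of triangle TCZ ⇒ R = (5/3, -4/5)
3. E lies on line CR with CE:ER = -4:5 ⇒ E = (40/3, -44/5)
4. D is where the line through A parallel to RZ meets line EZ ⇒ D = (53/90, 22/75)
line DR meets CZ at P = (11/26, 6/13)
R = D + t·(P−D) with t = -13/2, so DR:RP = -13/2:15/2

DR:RP = -13/15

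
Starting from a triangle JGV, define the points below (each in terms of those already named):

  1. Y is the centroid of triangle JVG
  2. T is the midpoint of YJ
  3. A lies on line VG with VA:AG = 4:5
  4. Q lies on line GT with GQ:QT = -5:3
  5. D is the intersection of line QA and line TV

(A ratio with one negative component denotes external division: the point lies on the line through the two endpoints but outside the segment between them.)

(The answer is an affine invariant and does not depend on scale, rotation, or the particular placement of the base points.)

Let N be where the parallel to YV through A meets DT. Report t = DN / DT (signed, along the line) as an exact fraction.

t = -92/27

Assign J = (0, 0), G = (1, 0), V = (0, 1) — the answer is frame-independent, so this choice is without loss of generality.
1. Y is the centroid of triangle JVG ⇒ Y = (1/3, 1/3)
2. T is the midpoint of YJ ⇒ T = (1/6, 1/6)
3. A lies on line VG with VA:AG = 4:5 ⇒ A = (4/9, 5/9)
4. Q lies on line GT with GQ:QT = -5:3 ⇒ Q = (-13/12, 5/12)
5. D is the intersection of line QA and line TV ⇒ D = (2/21, 11/21)
through A parallel to YV: direction (-1/3, 2/3); meets DT at N = (-4/27, 47/27)
N = D + t·(T−D) with t = -92/27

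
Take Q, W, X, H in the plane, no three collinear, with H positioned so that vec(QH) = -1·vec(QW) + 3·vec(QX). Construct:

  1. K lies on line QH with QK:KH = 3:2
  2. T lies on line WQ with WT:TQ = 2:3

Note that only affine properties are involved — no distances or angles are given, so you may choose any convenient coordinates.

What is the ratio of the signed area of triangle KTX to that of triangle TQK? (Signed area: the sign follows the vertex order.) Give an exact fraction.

Set Q = (0, 0), W = (1, 0), X = (0, 1), H = (-1, 3); any affine frame gives the same invariant.
1. K lies on line QH with QK:KH = 3:2 ⇒ K = (-3/5, 9/5)
2. T lies on line WQ with WT:TQ = 2:3 ⇒ T = (3/5, 0)
2·[KTX] = 3/25, 2·[TQK] = -27/25
[KTX]:[TQK] = 3/25:-27/25 = -1/9

[KTX]:[TQK] = -1/9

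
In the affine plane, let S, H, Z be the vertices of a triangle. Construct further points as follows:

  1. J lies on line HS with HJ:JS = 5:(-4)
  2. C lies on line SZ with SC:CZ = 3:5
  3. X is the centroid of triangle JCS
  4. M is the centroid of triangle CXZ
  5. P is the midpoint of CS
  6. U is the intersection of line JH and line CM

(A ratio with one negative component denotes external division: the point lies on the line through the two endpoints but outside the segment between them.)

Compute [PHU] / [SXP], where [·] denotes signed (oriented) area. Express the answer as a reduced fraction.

[PHU]:[SXP] = -1/4

Set S = (0, 0), H = (1, 0), Z = (0, 1); any affine frame gives the same invariant.
1. J lies on line HS with HJ:JS = 5:(-4) ⇒ J = (-4, 0)
2. C lies on line SZ with SC:CZ = 3:5 ⇒ C = (0, 3/8)
3. X is the centroid of triangle JCS ⇒ X = (-4/3, 1/8)
4. M is the centroid of triangle CXZ ⇒ M = (-4/9, 1/2)
5. P is the midpoint of CS ⇒ P = (0, 3/16)
6. U is the intersection of line JH and line CM ⇒ U = (4/3, 0)
2·[PHU] = 1/16, 2·[SXP] = -1/4
[PHU]:[SXP] = 1/16:-1/4 = -1/4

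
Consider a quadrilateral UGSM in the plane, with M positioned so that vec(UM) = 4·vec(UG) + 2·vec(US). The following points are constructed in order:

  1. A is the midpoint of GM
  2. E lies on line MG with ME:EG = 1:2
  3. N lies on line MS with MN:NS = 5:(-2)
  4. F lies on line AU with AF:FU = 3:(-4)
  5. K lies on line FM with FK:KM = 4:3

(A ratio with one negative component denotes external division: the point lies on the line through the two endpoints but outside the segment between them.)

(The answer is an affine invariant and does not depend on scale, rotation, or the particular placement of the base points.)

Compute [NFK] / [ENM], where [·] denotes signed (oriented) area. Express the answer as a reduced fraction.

Set U = (0, 0), G = (1, 0), S = (0, 1), M = (4, 2); any affine frame gives the same invariant.
1. A is the midpoint of GM ⇒ A = (5/2, 1)
2. E lies on line MG with ME:EG = 1:2 ⇒ E = (3, 4/3)
3. N lies on line MS with MN:NS = 5:(-2) ⇒ N = (-8/3, 1/3)
4. F lies on line AU with AF:FU = 3:(-4) ⇒ F = (10, 4)
5. K lies on line FM with FK:KM = 4:3 ⇒ K = (46/7, 20/7)
2·[NFK] = -40/21, 2·[ENM] = -25/9
[NFK]:[ENM] = -40/21:-25/9 = 24/35

[NFK]:[ENM] = 24/35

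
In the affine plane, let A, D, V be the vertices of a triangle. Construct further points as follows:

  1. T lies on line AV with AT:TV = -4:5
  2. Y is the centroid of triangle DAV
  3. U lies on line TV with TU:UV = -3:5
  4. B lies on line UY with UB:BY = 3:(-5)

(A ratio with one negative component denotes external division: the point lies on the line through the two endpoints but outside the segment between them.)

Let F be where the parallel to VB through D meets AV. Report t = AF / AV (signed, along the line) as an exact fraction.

t = -121/2

Work in coordinates with A = (0, 0), D = (1, 0), V = (0, 1).
1. T lies on line AV with AT:TV = -4:5 ⇒ T = (0, -4)
2. Y is the centroid of triangle DAV ⇒ Y = (1/3, 1/3)
3. U lies on line TV with TU:UV = -3:5 ⇒ U = (0, -23/2)
4. B lies on line UY with UB:BY = 3:(-5) ⇒ B = (-1/2, -117/4)
through D parallel to VB: direction (-1/2, -121/4); meets AV at F = (0, -121/2)
F = A + t·(V−A) with t = -121/2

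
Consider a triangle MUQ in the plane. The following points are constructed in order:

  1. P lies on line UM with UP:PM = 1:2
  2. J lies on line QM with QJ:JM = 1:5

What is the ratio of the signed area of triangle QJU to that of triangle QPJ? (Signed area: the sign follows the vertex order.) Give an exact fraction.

Work in coordinates with M = (0, 0), U = (1, 0), Q = (0, 1).
1. P lies on line UM with UP:PM = 1:2 ⇒ P = (2/3, 0)
2. J lies on line QM with QJ:JM = 1:5 ⇒ J = (0, 5/6)
2·[QJU] = 1/6, 2·[QPJ] = -1/9
[QJU]:[QPJ] = 1/6:-1/9 = -3/2

[QJU]:[QPJ] = -3/2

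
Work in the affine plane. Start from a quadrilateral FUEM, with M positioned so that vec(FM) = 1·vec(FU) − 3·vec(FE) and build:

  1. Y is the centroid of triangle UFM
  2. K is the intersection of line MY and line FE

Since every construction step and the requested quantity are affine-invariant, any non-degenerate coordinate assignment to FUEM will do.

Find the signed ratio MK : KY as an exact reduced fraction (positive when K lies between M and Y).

Work in coordinates with F = (0, 0), U = (1, 0), E = (0, 1), M = (1, -3).
1. Y is the centroid of triangle UFM ⇒ Y = (2/3, -1)
2. K is the intersection of line MY and line FE ⇒ K = (0, 3)
K = M + t·(Y−M) with t = 3, so MK:KY = t:(1−t) = 3:-2

MK:KY = -3/2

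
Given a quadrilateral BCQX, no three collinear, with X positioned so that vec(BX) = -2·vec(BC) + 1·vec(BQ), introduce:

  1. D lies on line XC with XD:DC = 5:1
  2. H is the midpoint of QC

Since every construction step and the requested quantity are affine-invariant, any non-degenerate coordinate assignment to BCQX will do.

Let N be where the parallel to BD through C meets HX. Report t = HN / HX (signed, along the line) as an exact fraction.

t = -1/2

Assign B = (0, 0), C = (1, 0), Q = (0, 1), X = (-2, 1) — the answer is frame-independent, so this choice is without loss of generality.
1. D lies on line XC with XD:DC = 5:1 ⇒ D = (1/2, 1/6)
2. H is the midpoint of QC ⇒ H = (1/2, 1/2)
through C parallel to BD: direction (1/2, 1/6); meets HX at N = (7/4, 1/4)
N = H + t·(X−H) with t = -1/2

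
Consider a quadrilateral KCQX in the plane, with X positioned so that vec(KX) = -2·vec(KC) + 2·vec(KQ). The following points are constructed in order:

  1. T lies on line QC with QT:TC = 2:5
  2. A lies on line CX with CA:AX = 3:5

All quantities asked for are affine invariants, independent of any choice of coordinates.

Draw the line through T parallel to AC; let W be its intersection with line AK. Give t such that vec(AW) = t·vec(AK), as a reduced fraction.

Choose coordinates K = (0, 0), C = (1, 0), Q = (0, 1), X = (-2, 2).
1. T lies on line QC with QT:TC = 2:5 ⇒ T = (2/7, 5/7)
2. A lies on line CX with CA:AX = 3:5 ⇒ A = (-1/8, 3/4)
through T parallel to AC: direction (9/8, -3/4); meets AK at W = (-19/112, 57/56)
W = A + t·(K−A) with t = -5/14

t = -5/14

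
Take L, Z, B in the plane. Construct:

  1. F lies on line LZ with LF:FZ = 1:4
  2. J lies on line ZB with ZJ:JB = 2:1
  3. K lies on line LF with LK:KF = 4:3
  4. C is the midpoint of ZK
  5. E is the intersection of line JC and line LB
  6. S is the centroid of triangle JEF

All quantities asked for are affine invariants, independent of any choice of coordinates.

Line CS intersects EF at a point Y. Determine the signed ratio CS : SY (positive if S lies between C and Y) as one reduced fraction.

Set L = (0, 0), Z = (1, 0), B = (0, 1); any affine frame gives the same invariant.
1. F lies on line LZ with LF:FZ = 1:4 ⇒ F = (1/5, 0)
2. J lies on line ZB with ZJ:JB = 2:1 ⇒ J = (1/3, 2/3)
3. K lies on line LF with LK:KF = 4:3 ⇒ K = (4/35, 0)
4. C is the midpoint of ZK ⇒ C = (39/70, 0)
5. E is the intersection of line JC and line LB ⇒ E = (0, 78/47)
6. S is the centroid of triangle JEF ⇒ S = (8/45, 328/423)
line CS meets EF at Y = (117/1405, 12792/13207)
S = C + t·(Y−C) with t = 281/351, so CS:SY = 281/351:70/351

CS:SY = 281/70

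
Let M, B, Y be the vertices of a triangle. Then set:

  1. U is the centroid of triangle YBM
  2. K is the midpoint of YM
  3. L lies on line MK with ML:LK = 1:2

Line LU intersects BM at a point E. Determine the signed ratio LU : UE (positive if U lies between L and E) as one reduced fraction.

Set M = (0, 0), B = (1, 0), Y = (0, 1); any affine frame gives the same invariant.
1. U is the centroid of triangle YBM ⇒ U = (1/3, 1/3)
2. K is the midpoint of YM ⇒ K = (0, 1/2)
3. L lies on line MK with ML:LK = 1:2 ⇒ L = (0, 1/6)
line LU meets BM at E = (-1/3, 0)
U = L + t·(E−L) with t = -1, so LU:UE = -1:2

LU:UE = -1/2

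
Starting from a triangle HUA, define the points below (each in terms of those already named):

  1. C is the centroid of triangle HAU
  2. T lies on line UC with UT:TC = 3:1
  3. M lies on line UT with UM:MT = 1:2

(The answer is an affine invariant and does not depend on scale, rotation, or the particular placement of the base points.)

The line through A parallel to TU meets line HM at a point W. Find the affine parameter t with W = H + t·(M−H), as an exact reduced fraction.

t = 2

Assign H = (0, 0), U = (1, 0), A = (0, 1) — the answer is frame-independent, so this choice is without loss of generality.
1. C is the centroid of triangle HAU ⇒ C = (1/3, 1/3)
2. T lies on line UC with UT:TC = 3:1 ⇒ T = (1/2, 1/4)
3. M lies on line UT with UM:MT = 1:2 ⇒ M = (5/6, 1/12)
through A parallel to TU: direction (1/2, -1/4); meets HM at W = (5/3, 1/6)
W = H + t·(M−H) with t = 2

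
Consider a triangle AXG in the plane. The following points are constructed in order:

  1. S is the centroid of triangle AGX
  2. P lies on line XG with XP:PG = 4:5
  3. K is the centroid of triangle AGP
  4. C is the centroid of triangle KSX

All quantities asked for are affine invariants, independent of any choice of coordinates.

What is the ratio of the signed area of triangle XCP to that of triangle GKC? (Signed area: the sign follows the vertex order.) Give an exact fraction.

[XCP]:[GKC] = -24/31

Choose coordinates A = (0, 0), X = (1, 0), G = (0, 1).
1. S is the centroid of triangle AGX ⇒ S = (1/3, 1/3)
2. P lies on line XG with XP:PG = 4:5 ⇒ P = (5/9, 4/9)
3. K is the centroid of triangle AGP ⇒ K = (5/27, 13/27)
4. C is the centroid of triangle KSX ⇒ C = (41/81, 22/81)
2·[XCP] = -8/81, 2·[GKC] = 31/243
[XCP]:[GKC] = -8/81:31/243 = -24/31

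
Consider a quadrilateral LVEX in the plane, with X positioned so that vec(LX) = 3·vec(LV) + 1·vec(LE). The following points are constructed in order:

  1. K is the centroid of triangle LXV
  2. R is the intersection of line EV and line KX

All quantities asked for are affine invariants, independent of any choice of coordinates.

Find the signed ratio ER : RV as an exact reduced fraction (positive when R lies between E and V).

ER:RV = 6

Assign L = (0, 0), V = (1, 0), E = (0, 1), X = (3, 1) — the answer is frame-independent, so this choice is without loss of generality.
1. K is the centroid of triangle LXV ⇒ K = (4/3, 1/3)
2. R is the intersection of line EV and line KX ⇒ R = (6/7, 1/7)
R = E + t·(V−E) with t = 6/7, so ER:RV = t:(1−t) = 6/7:1/7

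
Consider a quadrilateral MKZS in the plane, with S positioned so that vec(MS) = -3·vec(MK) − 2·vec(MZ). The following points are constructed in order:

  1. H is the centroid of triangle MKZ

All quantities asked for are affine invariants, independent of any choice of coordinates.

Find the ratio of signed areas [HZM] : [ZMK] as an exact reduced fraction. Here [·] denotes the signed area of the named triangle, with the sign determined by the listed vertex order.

Choose coordinates M = (0, 0), K = (1, 0), Z = (0, 1), S = (-3, -2).
1. H is the centroid of triangle MKZ ⇒ H = (1/3, 1/3)
2·[HZM] = 1/3, 2·[ZMK] = 1
[HZM]:[ZMK] = 1/3:1 = 1/3

[HZM]:[ZMK] = 1/3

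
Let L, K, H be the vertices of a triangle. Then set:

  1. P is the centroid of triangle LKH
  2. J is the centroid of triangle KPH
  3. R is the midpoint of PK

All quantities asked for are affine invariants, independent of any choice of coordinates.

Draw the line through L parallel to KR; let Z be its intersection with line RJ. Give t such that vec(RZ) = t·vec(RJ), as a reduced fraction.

t = -3

Assign L = (0, 0), K = (1, 0), H = (0, 1) — the answer is frame-independent, so this choice is without loss of generality.
1. P is the centroid of triangle LKH ⇒ P = (1/3, 1/3)
2. J is the centroid of triangle KPH ⇒ J = (4/9, 4/9)
3. R is the midpoint of PK ⇒ R = (2/3, 1/6)
through L parallel to KR: direction (-1/3, 1/6); meets RJ at Z = (4/3, -2/3)
Z = R + t·(J−R) with t = -3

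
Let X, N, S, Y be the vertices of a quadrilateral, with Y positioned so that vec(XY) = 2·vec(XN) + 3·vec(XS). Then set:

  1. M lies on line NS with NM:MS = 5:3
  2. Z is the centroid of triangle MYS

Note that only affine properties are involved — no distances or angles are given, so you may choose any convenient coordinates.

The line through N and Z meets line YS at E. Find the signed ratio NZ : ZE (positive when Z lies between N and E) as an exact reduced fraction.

Assign X = (0, 0), N = (1, 0), S = (0, 1), Y = (2, 3) — the answer is frame-independent, so this choice is without loss of generality.
1. M lies on line NS with NM:MS = 5:3 ⇒ M = (3/8, 5/8)
2. Z is the centroid of triangle MYS ⇒ Z = (19/24, 37/24)
line NZ meets YS at E = (16/21, 37/21)
Z = N + t·(E−N) with t = 7/8, so NZ:ZE = 7/8:1/8

NZ:ZE = 7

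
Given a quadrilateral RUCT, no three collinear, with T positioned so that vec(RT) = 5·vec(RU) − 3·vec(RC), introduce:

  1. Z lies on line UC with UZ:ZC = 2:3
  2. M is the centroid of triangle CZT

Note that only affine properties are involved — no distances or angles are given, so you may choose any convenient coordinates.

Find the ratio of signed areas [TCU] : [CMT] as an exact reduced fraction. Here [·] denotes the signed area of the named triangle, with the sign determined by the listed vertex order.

[TCU]:[CMT] = 5

Work in coordinates with R = (0, 0), U = (1, 0), C = (0, 1), T = (5, -3).
1. Z lies on line UC with UZ:ZC = 2:3 ⇒ Z = (3/5, 2/5)
2. M is the centroid of triangle CZT ⇒ M = (28/15, -8/15)
2·[TCU] = 1, 2·[CMT] = 1/5
[TCU]:[CMT] = 1:1/5 = 5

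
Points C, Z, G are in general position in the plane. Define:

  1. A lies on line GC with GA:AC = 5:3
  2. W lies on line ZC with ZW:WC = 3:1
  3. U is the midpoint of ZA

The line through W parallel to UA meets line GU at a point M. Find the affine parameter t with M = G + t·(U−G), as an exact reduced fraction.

t = 29/20

Work in coordinates with C = (0, 0), Z = (1, 0), G = (0, 1).
1. A lies on line GC with GA:AC = 5:3 ⇒ A = (0, 3/8)
2. W lies on line ZC with ZW:WC = 3:1 ⇒ W = (1/4, 0)
3. U is the midpoint of ZA ⇒ U = (1/2, 3/16)
through W parallel to UA: direction (-1/2, 3/16); meets GU at M = (29/40, -57/320)
M = G + t·(U−G) with t = 29/20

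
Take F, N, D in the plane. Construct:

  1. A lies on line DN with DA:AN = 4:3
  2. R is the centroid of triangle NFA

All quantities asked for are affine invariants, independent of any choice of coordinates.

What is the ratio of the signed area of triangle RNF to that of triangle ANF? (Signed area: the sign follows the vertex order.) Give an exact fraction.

Choose coordinates F = (0, 0), N = (1, 0), D = (0, 1).
1. A lies on line DN with DA:AN = 4:3 ⇒ A = (4/7, 3/7)
2. R is the centroid of triangle NFA ⇒ R = (11/21, 1/7)
2·[RNF] = -1/7, 2·[ANF] = -3/7
[RNF]:[ANF] = -1/7:-3/7 = 1/3

[RNF]:[ANF] = 1/3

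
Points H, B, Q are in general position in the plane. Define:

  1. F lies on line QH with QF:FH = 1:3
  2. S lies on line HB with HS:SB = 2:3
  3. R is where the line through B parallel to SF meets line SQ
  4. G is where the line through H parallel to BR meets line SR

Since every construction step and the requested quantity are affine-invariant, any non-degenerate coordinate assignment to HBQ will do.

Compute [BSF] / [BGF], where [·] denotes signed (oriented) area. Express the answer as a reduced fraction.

Choose coordinates H = (0, 0), B = (1, 0), Q = (0, 1).
1. F lies on line QH with QF:FH = 1:3 ⇒ F = (0, 3/4)
2. S lies on line HB with HS:SB = 2:3 ⇒ S = (2/5, 0)
3. R is where the line through B parallel to SF meets line SQ ⇒ R = (-7/5, 9/2)
4. G is where the line through H parallel to BR meets line SR ⇒ G = (8/5, -3)
2·[BSF] = -9/20, 2·[BGF] = -51/20
[BSF]:[BGF] = -9/20:-51/20 = 3/17

[BSF]:[BGF] = 3/17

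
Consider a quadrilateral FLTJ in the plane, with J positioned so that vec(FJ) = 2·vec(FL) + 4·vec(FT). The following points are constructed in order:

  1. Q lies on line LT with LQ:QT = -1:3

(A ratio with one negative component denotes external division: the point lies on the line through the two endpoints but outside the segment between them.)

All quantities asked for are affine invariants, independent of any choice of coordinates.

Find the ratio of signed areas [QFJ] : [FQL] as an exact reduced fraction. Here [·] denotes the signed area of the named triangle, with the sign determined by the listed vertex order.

[QFJ]:[FQL] = -14

Set F = (0, 0), L = (1, 0), T = (0, 1), J = (2, 4); any affine frame gives the same invariant.
1. Q lies on line LT with LQ:QT = -1:3 ⇒ Q = (3/2, -1/2)
2·[QFJ] = -7, 2·[FQL] = 1/2
[QFJ]:[FQL] = -7:1/2 = -14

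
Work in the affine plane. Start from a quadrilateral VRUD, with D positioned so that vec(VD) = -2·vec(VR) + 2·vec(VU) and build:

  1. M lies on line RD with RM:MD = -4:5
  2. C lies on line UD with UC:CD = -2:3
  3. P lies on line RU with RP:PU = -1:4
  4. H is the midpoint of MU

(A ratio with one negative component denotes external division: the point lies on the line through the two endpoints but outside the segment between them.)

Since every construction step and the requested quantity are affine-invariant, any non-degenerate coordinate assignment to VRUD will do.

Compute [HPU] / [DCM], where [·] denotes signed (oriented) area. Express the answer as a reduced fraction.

[HPU]:[DCM] = 8/45

Assign V = (0, 0), R = (1, 0), U = (0, 1), D = (-2, 2) — the answer is frame-independent, so this choice is without loss of generality.
1. M lies on line RD with RM:MD = -4:5 ⇒ M = (13, -8)
2. C lies on line UD with UC:CD = -2:3 ⇒ C = (4, -1)
3. P lies on line RU with RP:PU = -1:4 ⇒ P = (4/3, -1/3)
4. H is the midpoint of MU ⇒ H = (13/2, -7/2)
2·[HPU] = -8/3, 2·[DCM] = -15
[HPU]:[DCM] = -8/3:-15 = 8/45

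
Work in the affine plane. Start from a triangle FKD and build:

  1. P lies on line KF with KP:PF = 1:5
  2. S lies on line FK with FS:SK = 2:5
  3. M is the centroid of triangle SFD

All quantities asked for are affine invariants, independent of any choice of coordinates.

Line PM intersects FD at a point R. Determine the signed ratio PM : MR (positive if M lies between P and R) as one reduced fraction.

Assign F = (0, 0), K = (1, 0), D = (0, 1) — the answer is frame-independent, so this choice is without loss of generality.
1. P lies on line KF with KP:PF = 1:5 ⇒ P = (5/6, 0)
2. S lies on line FK with FS:SK = 2:5 ⇒ S = (2/7, 0)
3. M is the centroid of triangle SFD ⇒ M = (2/21, 1/3)
line PM meets FD at R = (0, 35/93)
M = P + t·(R−P) with t = 31/35, so PM:MR = 31/35:4/35

PM:MR = 31/4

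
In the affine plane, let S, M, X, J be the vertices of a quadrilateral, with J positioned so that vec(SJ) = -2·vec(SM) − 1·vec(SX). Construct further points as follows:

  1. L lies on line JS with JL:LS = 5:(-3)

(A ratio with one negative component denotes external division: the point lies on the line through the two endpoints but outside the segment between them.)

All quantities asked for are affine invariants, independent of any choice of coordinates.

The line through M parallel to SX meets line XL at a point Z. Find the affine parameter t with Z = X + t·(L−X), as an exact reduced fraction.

t = 1/3

Assign S = (0, 0), M = (1, 0), X = (0, 1), J = (-2, -1) — the answer is frame-independent, so this choice is without loss of generality.
1. L lies on line JS with JL:LS = 5:(-3) ⇒ L = (3, 3/2)
through M parallel to SX: direction (0, 1); meets XL at Z = (1, 7/6)
Z = X + t·(L−X) with t = 1/3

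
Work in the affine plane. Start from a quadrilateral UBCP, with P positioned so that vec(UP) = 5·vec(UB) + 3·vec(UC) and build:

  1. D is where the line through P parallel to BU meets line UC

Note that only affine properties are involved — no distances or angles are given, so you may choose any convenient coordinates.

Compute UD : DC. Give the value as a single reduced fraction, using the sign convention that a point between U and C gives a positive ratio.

Work in coordinates with U = (0, 0), B = (1, 0), C = (0, 1), P = (5, 3).
1. D is where the line through P parallel to BU meets line UC ⇒ D = (0, 3)
D = U + t·(C−U) with t = 3, so UD:DC = t:(1−t) = 3:-2

UD:DC = -3/2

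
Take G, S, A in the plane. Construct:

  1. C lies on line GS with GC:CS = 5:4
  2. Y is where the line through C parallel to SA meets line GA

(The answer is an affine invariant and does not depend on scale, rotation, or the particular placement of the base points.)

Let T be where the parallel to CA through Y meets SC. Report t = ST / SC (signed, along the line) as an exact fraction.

Choose coordinates G = (0, 0), S = (1, 0), A = (0, 1).
1. C lies on line GS with GC:CS = 5:4 ⇒ C = (5/9, 0)
2. Y is where the line through C parallel to SA meets line GA ⇒ Y = (0, 5/9)
through Y parallel to CA: direction (-5/9, 1); meets SC at T = (25/81, 0)
T = S + t·(C−S) with t = 14/9

t = 14/9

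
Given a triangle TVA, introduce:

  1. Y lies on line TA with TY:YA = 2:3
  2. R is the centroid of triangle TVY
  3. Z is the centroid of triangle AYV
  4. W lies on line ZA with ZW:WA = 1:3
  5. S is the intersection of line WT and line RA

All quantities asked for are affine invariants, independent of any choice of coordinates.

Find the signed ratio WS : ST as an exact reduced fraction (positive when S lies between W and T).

Assign T = (0, 0), V = (1, 0), A = (0, 1) — the answer is frame-independent, so this choice is without loss of generality.
1. Y lies on line TA with TY:YA = 2:3 ⇒ Y = (0, 2/5)
2. R is the centroid of triangle TVY ⇒ R = (1/3, 2/15)
3. Z is the centroid of triangle AYV ⇒ Z = (1/3, 7/15)
4. W lies on line ZA with ZW:WA = 1:3 ⇒ W = (1/4, 3/5)
5. S is the intersection of line WT and line RA ⇒ S = (1/5, 12/25)
S = W + t·(T−W) with t = 1/5, so WS:ST = t:(1−t) = 1/5:4/5

WS:ST = 1/4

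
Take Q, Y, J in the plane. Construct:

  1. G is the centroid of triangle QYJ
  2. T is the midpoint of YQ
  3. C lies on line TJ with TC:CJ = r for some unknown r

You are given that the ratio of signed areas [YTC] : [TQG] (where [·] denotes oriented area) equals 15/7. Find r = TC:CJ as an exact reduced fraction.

Work in coordinates with Q = (0, 0), Y = (1, 0), J = (0, 1).
1. G is the centroid of triangle QYJ ⇒ G = (1/3, 1/3)
2. T is the midpoint of YQ ⇒ T = (1/2, 0)
3. With TC:CJ = r, write λ = r/(r+1) so C = T + λ·(J−T); C is affine-linear in λ
Every point depending on C is an affine combination of C and λ-independent points, so each such coordinate is linear in λ; the λ² term in each signed area is a multiple of (J−T)×(J−T) = 0, so 2·[YTC] and 2·[TQG] are each linear in λ. Evaluating at λ=0 and λ=1:
  2·[YTC] = -1/2·λ,   2·[TQG] = -1/6
So [YTC]:[TQG] = (-1/2·λ) / (-1/6). Setting this equal to 15/7:
  -1/2·λ = 15/7·(-1/6)  ⇒  λ = 5/7
Then r = λ/(1−λ) = (5/7)/(2/7) = 5/2. Check: with r = 5/2, C = (1/7, 5/7) and [YTC]:[TQG] = 15/7 as required.

r = 5/2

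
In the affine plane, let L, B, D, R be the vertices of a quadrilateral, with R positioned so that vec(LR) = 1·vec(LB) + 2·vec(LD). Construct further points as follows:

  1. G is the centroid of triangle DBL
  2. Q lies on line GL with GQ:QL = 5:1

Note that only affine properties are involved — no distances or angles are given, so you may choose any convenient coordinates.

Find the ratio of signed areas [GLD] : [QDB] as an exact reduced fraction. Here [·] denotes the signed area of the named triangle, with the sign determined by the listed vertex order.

[GLD]:[QDB] = 3/8

Assign L = (0, 0), B = (1, 0), D = (0, 1), R = (1, 2) — the answer is frame-independent, so this choice is without loss of generality.
1. G is the centroid of triangle DBL ⇒ G = (1/3, 1/3)
2. Q lies on line GL with GQ:QL = 5:1 ⇒ Q = (1/18, 1/18)
2·[GLD] = -1/3, 2·[QDB] = -8/9
[GLD]:[QDB] = -1/3:-8/9 = 3/8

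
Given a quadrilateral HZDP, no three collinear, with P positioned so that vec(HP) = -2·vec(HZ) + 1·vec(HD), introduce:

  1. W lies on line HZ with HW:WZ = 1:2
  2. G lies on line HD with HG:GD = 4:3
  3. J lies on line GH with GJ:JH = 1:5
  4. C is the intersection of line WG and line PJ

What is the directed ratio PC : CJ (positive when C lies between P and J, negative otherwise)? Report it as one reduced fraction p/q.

Work in coordinates with H = (0, 0), Z = (1, 0), D = (0, 1), P = (-2, 1).
1. W lies on line HZ with HW:WZ = 1:2 ⇒ W = (1/3, 0)
2. G lies on line HD with HG:GD = 4:3 ⇒ G = (0, 4/7)
3. J lies on line GH with GJ:JH = 1:5 ⇒ J = (0, 10/21)
4. C is the intersection of line WG and line PJ ⇒ C = (4/61, 28/61)
C = P + t·(J−P) with t = 63/61, so PC:CJ = t:(1−t) = 63/61:-2/61

PC:CJ = -63/2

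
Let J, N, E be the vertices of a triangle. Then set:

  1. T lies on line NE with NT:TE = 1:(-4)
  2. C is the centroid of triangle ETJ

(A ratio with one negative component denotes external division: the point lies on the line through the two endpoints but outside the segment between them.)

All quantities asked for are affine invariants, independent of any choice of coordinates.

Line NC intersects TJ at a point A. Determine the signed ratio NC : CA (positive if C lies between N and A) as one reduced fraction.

NC:CA = -1/4

Choose coordinates J = (0, 0), N = (1, 0), E = (0, 1).
1. T lies on line NE with NT:TE = 1:(-4) ⇒ T = (4/3, -1/3)
2. C is the centroid of triangle ETJ ⇒ C = (4/9, 2/9)
line NC meets TJ at A = (8/3, -2/3)
C = N + t·(A−N) with t = -1/3, so NC:CA = -1/3:4/3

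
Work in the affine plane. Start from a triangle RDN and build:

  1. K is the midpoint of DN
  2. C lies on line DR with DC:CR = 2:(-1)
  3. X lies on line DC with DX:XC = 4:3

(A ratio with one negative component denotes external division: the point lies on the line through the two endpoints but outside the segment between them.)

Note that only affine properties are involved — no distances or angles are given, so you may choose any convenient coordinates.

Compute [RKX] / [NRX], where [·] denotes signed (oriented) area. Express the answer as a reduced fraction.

[RKX]:[NRX] = -1/2

Work in coordinates with R = (0, 0), D = (1, 0), N = (0, 1).
1. K is the midpoint of DN ⇒ K = (1/2, 1/2)
2. C lies on line DR with DC:CR = 2:(-1) ⇒ C = (-1, 0)
3. X lies on line DC with DX:XC = 4:3 ⇒ X = (-1/7, 0)
2·[RKX] = 1/14, 2·[NRX] = -1/7
[RKX]:[NRX] = 1/14:-1/7 = -1/2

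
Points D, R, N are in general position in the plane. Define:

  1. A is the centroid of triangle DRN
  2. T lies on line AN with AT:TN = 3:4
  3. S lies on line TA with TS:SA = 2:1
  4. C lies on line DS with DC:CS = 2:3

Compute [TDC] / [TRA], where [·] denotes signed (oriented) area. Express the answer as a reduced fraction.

[TDC]:[TRA] = -4/15

Work in coordinates with D = (0, 0), R = (1, 0), N = (0, 1).
1. A is the centroid of triangle DRN ⇒ A = (1/3, 1/3)
2. T lies on line AN with AT:TN = 3:4 ⇒ T = (4/21, 13/21)
3. S lies on line TA with TS:SA = 2:1 ⇒ S = (2/7, 3/7)
4. C lies on line DS with DC:CS = 2:3 ⇒ C = (4/35, 6/35)
2·[TDC] = 4/105, 2·[TRA] = -1/7
[TDC]:[TRA] = 4/105:-1/7 = -4/15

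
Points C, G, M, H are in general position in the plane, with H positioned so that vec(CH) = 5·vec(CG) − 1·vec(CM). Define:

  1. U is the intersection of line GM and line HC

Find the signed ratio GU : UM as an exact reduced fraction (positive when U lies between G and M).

GU:UM = -1/5

Set C = (0, 0), G = (1, 0), M = (0, 1), H = (5, -1); any affine frame gives the same invariant.
1. U is the intersection of line GM and line HC ⇒ U = (5/4, -1/4)
U = G + t·(M−G) with t = -1/4, so GU:UM = t:(1−t) = -1/4:5/4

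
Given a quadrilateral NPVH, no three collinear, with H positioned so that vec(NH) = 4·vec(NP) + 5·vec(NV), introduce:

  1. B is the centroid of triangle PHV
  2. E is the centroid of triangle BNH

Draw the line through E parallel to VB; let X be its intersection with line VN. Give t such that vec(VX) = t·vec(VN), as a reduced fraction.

Work in coordinates with N = (0, 0), P = (1, 0), V = (0, 1), H = (4, 5).
1. B is the centroid of triangle PHV ⇒ B = (5/3, 2)
2. E is the centroid of triangle BNH ⇒ E = (17/9, 7/3)
through E parallel to VB: direction (5/3, 1); meets VN at X = (0, 6/5)
X = V + t·(N−V) with t = -1/5

t = -1/5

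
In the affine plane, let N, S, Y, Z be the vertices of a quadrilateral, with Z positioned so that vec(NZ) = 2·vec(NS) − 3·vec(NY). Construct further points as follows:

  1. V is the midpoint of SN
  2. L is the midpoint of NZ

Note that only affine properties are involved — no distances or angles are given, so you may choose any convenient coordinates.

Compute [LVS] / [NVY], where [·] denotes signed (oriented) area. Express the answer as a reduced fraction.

Set N = (0, 0), S = (1, 0), Y = (0, 1), Z = (2, -3); any affine frame gives the same invariant.
1. V is the midpoint of SN ⇒ V = (1/2, 0)
2. L is the midpoint of NZ ⇒ L = (1, -3/2)
2·[LVS] = -3/4, 2·[NVY] = 1/2
[LVS]:[NVY] = -3/4:1/2 = -3/2

[LVS]:[NVY] = -3/2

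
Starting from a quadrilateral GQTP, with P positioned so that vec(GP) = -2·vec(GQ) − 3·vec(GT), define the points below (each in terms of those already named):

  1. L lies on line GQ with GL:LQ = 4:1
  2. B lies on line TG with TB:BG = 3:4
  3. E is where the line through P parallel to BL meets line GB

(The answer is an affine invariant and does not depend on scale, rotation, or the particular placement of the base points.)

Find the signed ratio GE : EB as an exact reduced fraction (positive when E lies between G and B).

GE:EB = -31/35

Choose coordinates G = (0, 0), Q = (1, 0), T = (0, 1), P = (-2, -3).
1. L lies on line GQ with GL:LQ = 4:1 ⇒ L = (4/5, 0)
2. B lies on line TG with TB:BG = 3:4 ⇒ B = (0, 4/7)
3. E is where the line through P parallel to BL meets line GB ⇒ E = (0, -31/7)
E = G + t·(B−G) with t = -31/4, so GE:EB = t:(1−t) = -31/4:35/4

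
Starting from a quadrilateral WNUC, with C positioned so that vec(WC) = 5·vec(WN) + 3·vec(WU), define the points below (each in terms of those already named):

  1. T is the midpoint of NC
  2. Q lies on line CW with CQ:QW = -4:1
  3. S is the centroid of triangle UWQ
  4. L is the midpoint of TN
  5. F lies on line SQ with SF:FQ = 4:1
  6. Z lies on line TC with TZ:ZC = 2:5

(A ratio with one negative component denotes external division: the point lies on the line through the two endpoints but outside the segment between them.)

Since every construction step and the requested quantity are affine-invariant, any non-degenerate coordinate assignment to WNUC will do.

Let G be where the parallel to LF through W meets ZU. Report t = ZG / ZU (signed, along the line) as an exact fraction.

Choose coordinates W = (0, 0), N = (1, 0), U = (0, 1), C = (5, 3).
1. T is the midpoint of NC ⇒ T = (3, 3/2)
2. Q lies on line CW with CQ:QW = -4:1 ⇒ Q = (-5/3, -1)
3. S is the centroid of triangle UWQ ⇒ S = (-5/9, 0)
4. L is the midpoint of TN ⇒ L = (2, 3/4)
5. F lies on line SQ with SF:FQ = 4:1 ⇒ F = (-13/9, -4/5)
6. Z lies on line TC with TZ:ZC = 2:5 ⇒ Z = (25/7, 27/14)
through W parallel to LF: direction (-31/9, -31/20); meets ZU at G = (100/19, 45/19)
G = Z + t·(U−Z) with t = -9/19

t = -9/19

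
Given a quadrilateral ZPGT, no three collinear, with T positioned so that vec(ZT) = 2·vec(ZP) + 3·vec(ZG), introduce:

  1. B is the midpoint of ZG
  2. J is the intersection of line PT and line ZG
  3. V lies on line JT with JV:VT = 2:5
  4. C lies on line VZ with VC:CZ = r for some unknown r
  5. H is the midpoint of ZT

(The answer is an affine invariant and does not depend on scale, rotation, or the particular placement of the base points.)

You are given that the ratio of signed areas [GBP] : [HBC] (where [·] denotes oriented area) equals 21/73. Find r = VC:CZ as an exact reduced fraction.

r = 1/2

Work in coordinates with Z = (0, 0), P = (1, 0), G = (0, 1), T = (2, 3).
1. B is the midpoint of ZG ⇒ B = (0, 1/2)
2. J is the intersection of line PT and line ZG ⇒ J = (0, -3)
3. V lies on line JT with JV:VT = 2:5 ⇒ V = (4/7, -9/7)
4. With VC:CZ = r, write λ = r/(r+1) so C = V + λ·(Z−V); C is affine-linear in λ
5. H is the midpoint of ZT ⇒ H = (1, 3/2)
Every point depending on C is an affine combination of C and λ-independent points, so each such coordinate is linear in λ; the λ² term in each signed area is a multiple of (Z−V)×(Z−V) = 0, so 2·[GBP] and 2·[HBC] are each linear in λ. Evaluating at λ=0 and λ=1:
  2·[GBP] = 1/2,   2·[HBC] = -13/7·λ + 33/14
So [GBP]:[HBC] = (1/2) / (-13/7·λ + 33/14). Setting this equal to 21/73:
  1/2 = 21/73·(-13/7·λ + 33/14)  ⇒  λ = 1/3
Then r = λ/(1−λ) = (1/3)/(2/3) = 1/2. Check: with r = 1/2, C = (8/21, -6/7) and [GBP]:[HBC] = 21/73 as required.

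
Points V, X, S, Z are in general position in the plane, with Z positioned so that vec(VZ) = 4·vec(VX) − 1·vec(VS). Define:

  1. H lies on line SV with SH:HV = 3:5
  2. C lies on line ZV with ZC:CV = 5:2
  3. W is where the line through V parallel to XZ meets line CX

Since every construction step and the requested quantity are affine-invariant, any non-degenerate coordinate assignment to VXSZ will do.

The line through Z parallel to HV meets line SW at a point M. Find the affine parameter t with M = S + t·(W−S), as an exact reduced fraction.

Choose coordinates V = (0, 0), X = (1, 0), S = (0, 1), Z = (4, -1).
1. H lies on line SV with SH:HV = 3:5 ⇒ H = (0, 5/8)
2. C lies on line ZV with ZC:CV = 5:2 ⇒ C = (8/7, -2/7)
3. W is where the line through V parallel to XZ meets line CX ⇒ W = (6/5, -2/5)
through Z parallel to HV: direction (0, -5/8); meets SW at M = (4, -11/3)
M = S + t·(W−S) with t = 10/3

t = 10/3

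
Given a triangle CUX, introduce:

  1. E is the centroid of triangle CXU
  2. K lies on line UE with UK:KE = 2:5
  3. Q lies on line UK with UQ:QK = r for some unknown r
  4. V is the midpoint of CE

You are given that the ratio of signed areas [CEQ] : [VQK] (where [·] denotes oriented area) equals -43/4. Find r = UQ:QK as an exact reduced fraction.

Choose coordinates C = (0, 0), U = (1, 0), X = (0, 1).
1. E is the centroid of triangle CXU ⇒ E = (1/3, 1/3)
2. K lies on line UE with UK:KE = 2:5 ⇒ K = (17/21, 2/21)
3. With UQ:QK = r, write λ = r/(r+1) so Q = U + λ·(K−U); Q is affine-linear in λ
4. V is the midpoint of CE ⇒ V = (1/6, 1/6)
Every point depending on Q is an affine combination of Q and λ-independent points, so each such coordinate is linear in λ; the λ² term in each signed area is a multiple of (K−U)×(K−U) = 0, so 2·[CEQ] and 2·[VQK] are each linear in λ. Evaluating at λ=0 and λ=1:
  2·[CEQ] = 2/21·λ − 1/3,   2·[VQK] = -1/21·λ + 1/21
So [CEQ]:[VQK] = (2/21·λ − 1/3) / (-1/21·λ + 1/21). Setting this equal to -43/4:
  2/21·λ − 1/3 = -43/4·(-1/21·λ + 1/21)  ⇒  λ = 3/7
Then r = λ/(1−λ) = (3/7)/(4/7) = 3/4. Check: with r = 3/4, Q = (45/49, 2/49) and [CEQ]:[VQK] = -43/4 as required.

r = 3/4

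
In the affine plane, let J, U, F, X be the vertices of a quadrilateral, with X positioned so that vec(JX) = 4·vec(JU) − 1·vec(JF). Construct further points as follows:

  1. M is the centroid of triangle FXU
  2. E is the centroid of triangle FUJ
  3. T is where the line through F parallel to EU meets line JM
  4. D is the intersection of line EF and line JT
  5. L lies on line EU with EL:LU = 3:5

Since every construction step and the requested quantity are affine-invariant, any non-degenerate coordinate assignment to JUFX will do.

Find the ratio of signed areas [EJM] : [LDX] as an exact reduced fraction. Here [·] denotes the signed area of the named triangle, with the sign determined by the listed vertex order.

[EJM]:[LDX] = 80/117

Set J = (0, 0), U = (1, 0), F = (0, 1), X = (4, -1); any affine frame gives the same invariant.
1. M is the centroid of triangle FXU ⇒ M = (5/3, 0)
2. E is the centroid of triangle FUJ ⇒ E = (1/3, 1/3)
3. T is where the line through F parallel to EU meets line JM ⇒ T = (2, 0)
4. D is the intersection of line EF and line JT ⇒ D = (1/2, 0)
5. L lies on line EU with EL:LU = 3:5 ⇒ L = (7/12, 5/24)
2·[EJM] = 5/9, 2·[LDX] = 13/16
[EJM]:[LDX] = 5/9:13/16 = 80/117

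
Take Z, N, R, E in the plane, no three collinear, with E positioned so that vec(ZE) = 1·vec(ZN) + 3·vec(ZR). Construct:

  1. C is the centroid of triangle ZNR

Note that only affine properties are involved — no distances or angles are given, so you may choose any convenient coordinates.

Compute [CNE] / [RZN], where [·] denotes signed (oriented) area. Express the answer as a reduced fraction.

Choose coordinates Z = (0, 0), N = (1, 0), R = (0, 1), E = (1, 3).
1. C is the centroid of triangle ZNR ⇒ C = (1/3, 1/3)
2·[CNE] = 2, 2·[RZN] = 1
[CNE]:[RZN] = 2:1 = 2

[CNE]:[RZN] = 2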